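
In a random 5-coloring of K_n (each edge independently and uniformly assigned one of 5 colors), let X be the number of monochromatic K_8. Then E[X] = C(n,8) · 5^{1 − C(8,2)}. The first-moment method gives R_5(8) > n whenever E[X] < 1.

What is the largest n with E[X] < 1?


We need C(n, 8) · 5^{1 − 28} < 1, i.e. C(n, 8) < 5^{28 − 1} = 7450580596923828125.
Check values of n near the boundary:
  n = 858: C(858, 8) = 7049584530256467771; 7049584530256467771 < 7450580596923828125? YES
  n = 859: C(859, 8) = 7115855595170747139; 7115855595170747139 < 7450580596923828125? YES
  n = 860: C(860, 8) = 7182671140665308145; 7182671140665308145 < 7450580596923828125? YES
  n = 861: C(861, 8) = 7250034996615275865; 7250034996615275865 < 7450580596923828125? YES
  n = 862: C(862, 8) = 7317951015318931845; 7317951015318931845 < 7450580596923828125? YES
  n = 863: C(863, 8) = 7386423071602617757; 7386423071602617757 < 7450580596923828125? YES
  n = 864: C(864, 8) = 7455455062926006708; 7455455062926006708 < 7450580596923828125? NO
  n = 865: C(865, 8) = 7525050909487743060; 7525050909487743060 < 7450580596923828125? NO
The largest n with C(n, 8) < 7450580596923828125 is n = 863 (where E[X] = 7386423071602617757/7450580596923828125 ≈ 0.9913889). Hence R_5(8) > 863, i.e. R_5(8) ≥ 864.

Largest n = 863; hence R_5(8) > 863.


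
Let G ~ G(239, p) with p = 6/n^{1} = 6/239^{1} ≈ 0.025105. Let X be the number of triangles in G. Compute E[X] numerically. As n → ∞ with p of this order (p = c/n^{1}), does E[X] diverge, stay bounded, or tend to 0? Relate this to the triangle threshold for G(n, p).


Number of potential triangles: C(239, 3) = 2246839.
Each occurs with probability p³ ≈ (0.025105)³ ≈ 1.5821951e-05.
By linearity: E[X] = C(239, 3)·p³ ≈ 2246839 · 1.5821951e-05 ≈ 35.54938.
Here α = 1, so p = 6/n is exactly at the triangle threshold p ~ 1/n. Asymptotically E[X] → c³/6 = 6³/6 = 36 ≈ 36.00000, a bounded constant. In this regime the triangle count is asymptotically Poisson(c³/6).

E[X] ≈ 35.54938; in regime p = Θ(1/n^{1}) E[X] stays bounded (at the triangle threshold p ~ 1/n).


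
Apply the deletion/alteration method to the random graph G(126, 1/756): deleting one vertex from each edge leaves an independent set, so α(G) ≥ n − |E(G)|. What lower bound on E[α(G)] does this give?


E[|E(G)|] = C(126, 2)·p = 7875 · (1/756) = 125/12.
E[α(G)] ≥ n − E[|E(G)|] = 126 − 125/12 = 1387/12.
Numerically: ≈ 115.58333.
(This is only a lower bound; the true E[α(G)] may be larger.)

E[α(G)] ≥ 1387/12 ≈ 115.58333.


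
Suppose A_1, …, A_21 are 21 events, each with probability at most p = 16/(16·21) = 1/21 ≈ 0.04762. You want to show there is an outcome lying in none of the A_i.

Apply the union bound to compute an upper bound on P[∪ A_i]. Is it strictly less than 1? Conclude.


Union bound: P[∪_{i=1}^{21} A_i] ≤ Σ_i P[A_i] ≤ 21·p = 21·(1/21) = 1.
Numerically: 1 ≈ 1.00000.
Is 1 < 1? NO.
Since the bound 1 is ≥ 1, the union bound is uninformative here; it does NOT by itself certify existence.

21·p = 1 ≈ 1.00000; existence NOT certified by the union bound.


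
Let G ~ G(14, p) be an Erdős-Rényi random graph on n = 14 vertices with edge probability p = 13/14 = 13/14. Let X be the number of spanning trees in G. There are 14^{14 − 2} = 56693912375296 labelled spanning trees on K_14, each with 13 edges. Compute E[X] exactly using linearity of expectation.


K_14 has 14^{14 − 2} = 56693912375296 labelled spanning trees.
For each such spanning tree H, let X_H = 1 if all 13 edges of H are present in G. Then P[X_H = 1] = p^{13} = (13/14)^{13} = 302875106592253/793714773254144.
Summing the indicators: E[X] = Σ_H E[X_H] = 56693912375296 · p^{13} = 56693912375296 · 302875106592253/793714773254144 = 302875106592253/14.
Numerically: E[X] ≈ 2.1634e+13.

E[X] = 56693912375296 · (13/14)^{13} = 302875106592253/14 ≈ 2.1634e+13.


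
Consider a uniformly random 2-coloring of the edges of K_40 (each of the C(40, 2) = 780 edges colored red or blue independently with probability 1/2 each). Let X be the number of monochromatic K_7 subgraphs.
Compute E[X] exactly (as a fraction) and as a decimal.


Let X = Σ_S X_S over the C(40, 7) = 18643560 subsets S of size 7, where X_S = 1 if the K_7 on S is monochromatic.
For a fixed S, the K_7 on S has C(7, 2) = 21 edges. P[all 21 edges red] = (1/2)^21, and likewise for blue, so P[monochromatic] = 2·(1/2)^21 = 2^{1 − 21} = 1/1048576.
By linearity: E[X] = C(40, 7) · 2^{1 − 21} = 18643560 · 1/1048576 = 2330445/131072.
Numerically: E[X] ≈ 17.7799.

E[X] = C(40,7)·2^(1−C(7,2)) = 2330445/131072 ≈ 17.7799.


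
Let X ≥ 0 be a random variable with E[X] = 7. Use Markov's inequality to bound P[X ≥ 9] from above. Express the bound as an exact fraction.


μ = E[X] = 7, a = 9.
Markov: P[X ≥ 9] ≤ μ/a = (7)/9 = 7/9.
Numerically: ≈ 0.77778.
(Since a = 9 > μ = 7.00000, the bound 7/9 is < 1 and informative.)

P[X ≥ 9] ≤ 7/9 ≈ 0.77778.


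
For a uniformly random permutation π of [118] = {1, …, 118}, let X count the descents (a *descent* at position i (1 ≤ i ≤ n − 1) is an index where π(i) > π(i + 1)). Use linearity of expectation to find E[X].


Write X = Σ X_I over i = 1, …, 117, with X_I the indicator of one descent.
There are 117 indicators.
For each fixed i, the pair (π(i), π(i+1)) is a uniformly random ordered pair of distinct values from {1, …, 118}; by symmetry P[π(i) > π(i+1)] = 1/2.
By linearity: E[X] = 117 · (1/2) = (118 − 1) · (1/2) = 117/2 ≈ 58.50000.

E[X] = 117/2 = 58.50000.


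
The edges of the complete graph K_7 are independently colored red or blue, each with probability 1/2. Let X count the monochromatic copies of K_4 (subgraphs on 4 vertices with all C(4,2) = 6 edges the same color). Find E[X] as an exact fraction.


Let X = Σ_S X_S over the C(7, 4) = 35 subsets S of size 4, where X_S = 1 if the K_4 on S is monochromatic.
For a fixed S, the K_4 on S has C(4, 2) = 6 edges. P[all 6 edges red] = (1/2)^6, and likewise for blue, so P[monochromatic] = 2·(1/2)^6 = 2^{1 − 6} = 1/32.
Summing: E[X] = C(7, 4) · 2^{1 − 6} = 35 · 1/32 = 35/32.
Numerically: E[X] ≈ 1.09375.

E[X] = C(7,4)·2^(1−C(4,2)) = 35/32 ≈ 1.09375.


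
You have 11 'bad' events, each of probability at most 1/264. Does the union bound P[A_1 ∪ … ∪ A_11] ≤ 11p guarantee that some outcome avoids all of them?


Union bound: P[∪_{i=1}^{11} A_i] ≤ Σ_i P[A_i] ≤ 11·p = 11·(1/264) = 1/24.
Numerically: 1/24 ≈ 0.042.
Is 1/24 < 1? YES.
Since P[∪ A_i] ≤ 1/24 < 1, the complement has P[∩ A_i^c] ≥ 1 − 1/24 = 23/24 > 0, so some outcome avoids every A_i.

11·p = 1/24 ≈ 0.042; existence CERTIFIED by the union bound.


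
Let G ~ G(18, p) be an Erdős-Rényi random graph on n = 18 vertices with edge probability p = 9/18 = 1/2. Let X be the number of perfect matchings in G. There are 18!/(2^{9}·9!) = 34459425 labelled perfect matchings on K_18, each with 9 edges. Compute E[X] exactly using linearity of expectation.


K_18 has 18!/(2^{9}·9!) = 34459425 labelled perfect matchings.
For each such perfect matching H, let X_H = 1 if all 9 edges of H are present in G. Then P[X_H = 1] = p^{9} = (1/2)^{9} = 1/512.
Summing the indicators: E[X] = Σ_H E[X_H] = 34459425 · p^{9} = 34459425 · 1/512 = 34459425/512.
Numerically: E[X] ≈ 6.73e+04.

E[X] = 34459425 · (1/2)^{9} = 34459425/512 ≈ 6.73e+04.


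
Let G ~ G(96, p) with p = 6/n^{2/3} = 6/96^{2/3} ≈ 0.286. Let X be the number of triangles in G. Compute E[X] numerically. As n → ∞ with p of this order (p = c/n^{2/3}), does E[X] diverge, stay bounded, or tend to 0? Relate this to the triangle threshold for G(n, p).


Number of potential triangles: C(96, 3) = 142880.
Each occurs with probability p³ ≈ (0.286)³ ≈ 2.34375e-02.
By linearity: E[X] = C(96, 3)·p³ ≈ 142880 · 2.34375e-02 ≈ 3348.750.
Since α = 2/3 < 1, p = c/n^{2/3} ≫ 1/n is above the triangle threshold p ~ 1/n. Asymptotically E[X] ~ (c³/6)·n^{3(1−α)} = (6³/6)·n^{1} → ∞; triangles are abundant w.h.p.

E[X] ≈ 3348.750; in regime p = Θ(1/n^{2/3}) E[X] diverges (above the triangle threshold p ~ 1/n).


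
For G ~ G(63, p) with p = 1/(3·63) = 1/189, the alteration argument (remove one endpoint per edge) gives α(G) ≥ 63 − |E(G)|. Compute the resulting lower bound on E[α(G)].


E[|E(G)|] = C(63, 2)·p = 1953 · (1/189) = 31/3.
E[α(G)] ≥ n − E[|E(G)|] = 63 − 31/3 = 158/3.
Numerically: ≈ 52.666667.
(This is only a lower bound; the true E[α(G)] may be larger.)

E[α(G)] ≥ 158/3 ≈ 52.666667.


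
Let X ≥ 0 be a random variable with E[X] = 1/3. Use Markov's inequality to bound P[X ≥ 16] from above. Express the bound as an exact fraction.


μ = E[X] = 1/3, a = 16.
Markov: P[X ≥ 16] ≤ μ/a = (1/3)/16 = 1/48.
Numerically: ≈ 0.02083.
(Since a = 16 > μ = 0.33333, the bound 1/48 is < 1 and informative.)

P[X ≥ 16] ≤ 1/48 ≈ 0.02083.


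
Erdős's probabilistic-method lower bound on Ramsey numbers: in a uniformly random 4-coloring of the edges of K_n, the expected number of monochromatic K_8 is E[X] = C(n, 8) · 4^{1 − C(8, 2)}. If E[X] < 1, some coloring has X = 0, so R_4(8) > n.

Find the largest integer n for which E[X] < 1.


We need C(n, 8) · 4^{1 − 28} < 1, i.e. C(n, 8) < 4^{28 − 1} = 18014398509481984.
Check values of n near the boundary:
  n = 406: C(406, 8) = 17082453897995850; 17082453897995850 < 18014398509481984? YES
  n = 407: C(407, 8) = 17424959239309050; 17424959239309050 < 18014398509481984? YES
  n = 408: C(408, 8) = 17773458424095231; 17773458424095231 < 18014398509481984? YES
  n = 409: C(409, 8) = 18128041135797879; 18128041135797879 < 18014398509481984? NO
  n = 410: C(410, 8) = 18488798173326195; 18488798173326195 < 18014398509481984? NO
The largest n with C(n, 8) < 18014398509481984 is n = 408 (where E[X] = 17773458424095231/18014398509481984 ≈ 0.986625). Hence R_4(8) > 408, i.e. R_4(8) ≥ 409.

Largest n = 408; hence R_4(8) > 408.


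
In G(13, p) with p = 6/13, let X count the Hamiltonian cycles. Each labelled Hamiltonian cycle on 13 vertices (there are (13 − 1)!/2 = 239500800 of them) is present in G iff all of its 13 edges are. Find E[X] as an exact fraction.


K_13 has (13 − 1)!/2 = 239500800 labelled Hamiltonian cycles.
For each such Hamiltonian cycle H, let X_H = 1 if all 13 edges of H are present in G. Then P[X_H = 1] = p^{13} = (6/13)^{13} = 13060694016/302875106592253.
Summing the indicators: E[X] = Σ_H E[X_H] = 239500800 · p^{13} = 239500800 · 13060694016/302875106592253 = 3128046665387212800/302875106592253.
Numerically: E[X] ≈ 10328.

E[X] = 239500800 · (6/13)^{13} = 3128046665387212800/302875106592253 ≈ 10328.


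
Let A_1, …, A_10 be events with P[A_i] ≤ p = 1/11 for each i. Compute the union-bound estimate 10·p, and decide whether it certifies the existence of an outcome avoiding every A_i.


Union bound: P[∪_{i=1}^{10} A_i] ≤ Σ_i P[A_i] ≤ 10·p = 10·(1/11) = 10/11.
Numerically: 10/11 ≈ 0.909.
Is 10/11 < 1? YES.
Since P[∪ A_i] ≤ 10/11 < 1, the complement has P[∩ A_i^c] ≥ 1 − 10/11 = 1/11 > 0, so some outcome avoids every A_i.

10·p = 10/11 ≈ 0.909; existence CERTIFIED by the union bound.


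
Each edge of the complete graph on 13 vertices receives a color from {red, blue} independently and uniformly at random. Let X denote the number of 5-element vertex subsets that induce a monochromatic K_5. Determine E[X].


Let X = Σ_S X_S over the C(13, 5) = 1287 subsets S of size 5, where X_S = 1 if the K_5 on S is monochromatic.
For a fixed S, the K_5 on S has C(5, 2) = 10 edges. P[all 10 edges red] = (1/2)^10, and likewise for blue, so P[monochromatic] = 2·(1/2)^10 = 2^{1 − 10} = 1/512.
By linearity: E[X] = C(13, 5) · 2^{1 − 10} = 1287 · 1/512 = 1287/512.
Numerically: E[X] ≈ 2.513672.

E[X] = C(13,5)·2^(1−C(5,2)) = 1287/512 ≈ 2.513672.


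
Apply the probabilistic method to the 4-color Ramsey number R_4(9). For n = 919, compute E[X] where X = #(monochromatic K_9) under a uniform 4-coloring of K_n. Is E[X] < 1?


E[X] = C(919, 9) · 4^{1 − 36} = 1238828681639563077558 · 4^{−35} = 1238828681639563077558/1180591620717411303424.
As a reduced fraction: E[X] = 619414340819781538779/590295810358705651712 ≈ 1.0493287.
Is E[X] < 1? NO.
Since E[X] ≥ 1, the first-moment bound is inconclusive at n = 919; it does NOT by itself certify R_4(9) > 919.

E[X] = 619414340819781538779/590295810358705651712 ≈ 1.0493287; E[X] ≥ 1; first-moment method inconclusive here.


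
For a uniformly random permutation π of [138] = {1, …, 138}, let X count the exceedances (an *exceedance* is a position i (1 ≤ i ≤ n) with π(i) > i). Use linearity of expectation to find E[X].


Write X = Σ_{i=1}^{138} X_i, where X_i = 1_{π(i) > i}.
For each fixed i, π(i) is uniform over {1, …, 138} (marginal of a uniform permutation), so P[π(i) > i] = (n − i)/n. Summing: Σ_{i=1}^{138} (n − i)/n = (0 + 1 + … + 137)/138 = 138(138 − 1)/(2·138) = (138 − 1)/2.
Hence E[X] = Σ_{i=1}^{138} (138 − i)/138 = 137/2 ≈ 68.5000.

E[X] = 137/2 = 68.5000.


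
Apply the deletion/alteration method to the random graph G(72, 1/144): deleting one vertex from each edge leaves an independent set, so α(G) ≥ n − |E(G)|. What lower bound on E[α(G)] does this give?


E[|E(G)|] = C(72, 2)·p = 2556 · (1/144) = 71/4.
E[α(G)] ≥ n − E[|E(G)|] = 72 − 71/4 = 217/4.
Numerically: ≈ 54.25000.
(This is only a lower bound; the true E[α(G)] may be larger.)

E[α(G)] ≥ 217/4 ≈ 54.25000.


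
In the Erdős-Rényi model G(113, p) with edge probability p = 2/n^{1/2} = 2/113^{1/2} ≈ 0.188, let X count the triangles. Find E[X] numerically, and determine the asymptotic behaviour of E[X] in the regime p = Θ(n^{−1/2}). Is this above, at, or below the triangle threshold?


Number of potential triangles: C(113, 3) = 234136.
Each occurs with probability p³ ≈ (0.188)³ ≈ 6.65997e-03.
By linearity: E[X] = C(113, 3)·p³ ≈ 234136 · 6.65997e-03 ≈ 1559.339.
Since α = 1/2 < 1, p = c/n^{1/2} ≫ 1/n is above the triangle threshold p ~ 1/n. Asymptotically E[X] ~ (c³/6)·n^{3(1−α)} = (2³/6)·n^{1.5} → ∞; triangles are abundant w.h.p.

E[X] ≈ 1559.339; in regime p = Θ(1/n^{1/2}) E[X] diverges (above the triangle threshold p ~ 1/n).


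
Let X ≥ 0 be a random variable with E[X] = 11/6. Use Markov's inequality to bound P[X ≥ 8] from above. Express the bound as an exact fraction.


μ = E[X] = 11/6, a = 8.
Markov: P[X ≥ 8] ≤ μ/a = (11/6)/8 = 11/48.
Numerically: ≈ 0.2292.
(Since a = 8 > μ = 1.8333, the bound 11/48 is < 1 and informative.)

P[X ≥ 8] ≤ 11/48 ≈ 0.2292.


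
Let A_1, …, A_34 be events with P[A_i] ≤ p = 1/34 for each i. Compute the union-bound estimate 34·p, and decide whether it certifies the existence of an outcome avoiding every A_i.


Union bound: P[∪_{i=1}^{34} A_i] ≤ Σ_i P[A_i] ≤ 34·p = 34·(1/34) = 1.
Numerically: 1 ≈ 1.000.
Is 1 < 1? NO.
Since the bound 1 is ≥ 1, the union bound is uninformative here; it does NOT by itself certify existence.

34·p = 1 ≈ 1.000; existence NOT certified by the union bound.


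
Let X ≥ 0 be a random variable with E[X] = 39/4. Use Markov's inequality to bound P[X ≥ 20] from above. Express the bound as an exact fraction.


μ = E[X] = 39/4, a = 20.
Markov: P[X ≥ 20] ≤ μ/a = (39/4)/20 = 39/80.
Numerically: ≈ 0.48750.
(Since a = 20 > μ = 9.75000, the bound 39/80 is < 1 and informative.)

P[X ≥ 20] ≤ 39/80 ≈ 0.48750.


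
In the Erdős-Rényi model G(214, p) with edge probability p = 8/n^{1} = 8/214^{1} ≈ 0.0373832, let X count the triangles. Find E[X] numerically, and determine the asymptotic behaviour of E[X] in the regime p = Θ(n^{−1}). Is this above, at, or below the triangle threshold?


Number of potential triangles: C(214, 3) = 1610564.
Each occurs with probability p³ ≈ (0.0373832)³ ≈ 5.22430641e-05.
By linearity: E[X] = C(214, 3)·p³ ≈ 1610564 · 5.22430641e-05 ≈ 84.140798.
Here α = 1, so p = 8/n is exactly at the triangle threshold p ~ 1/n. Asymptotically E[X] → c³/6 = 8³/6 = 256/3 ≈ 85.333333, a bounded constant. In this regime the triangle count is asymptotically Poisson(c³/6).

E[X] ≈ 84.140798; in regime p = Θ(1/n^{1}) E[X] stays bounded (at the triangle threshold p ~ 1/n).


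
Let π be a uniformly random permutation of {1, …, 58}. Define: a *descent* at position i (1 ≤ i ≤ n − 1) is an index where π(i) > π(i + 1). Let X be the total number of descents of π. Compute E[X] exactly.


Write X = Σ X_I over i = 1, …, 57, with X_I the indicator of one descent.
There are 57 indicators.
For each fixed i, the pair (π(i), π(i+1)) is a uniformly random ordered pair of distinct values from {1, …, 58}; by symmetry P[π(i) > π(i+1)] = 1/2.
By linearity: E[X] = 57 · (1/2) = (58 − 1) · (1/2) = 57/2 ≈ 28.500.

E[X] = 57/2 = 28.500.


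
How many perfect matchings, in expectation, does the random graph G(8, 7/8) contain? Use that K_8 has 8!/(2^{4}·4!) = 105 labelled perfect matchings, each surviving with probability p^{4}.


K_8 has 8!/(2^{4}·4!) = 105 labelled perfect matchings.
For each such perfect matching H, let X_H = 1 if all 4 edges of H are present in G. Then P[X_H = 1] = p^{4} = (7/8)^{4} = 2401/4096.
By linearity of expectation: E[X] = Σ_H E[X_H] = 105 · p^{4} = 105 · 2401/4096 = 252105/4096.
Numerically: E[X] ≈ 61.5.

E[X] = 105 · (7/8)^{4} = 252105/4096 ≈ 61.5.


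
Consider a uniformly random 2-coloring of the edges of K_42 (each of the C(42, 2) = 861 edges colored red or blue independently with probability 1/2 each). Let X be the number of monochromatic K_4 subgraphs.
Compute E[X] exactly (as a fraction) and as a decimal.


Let X = Σ_S X_S over the C(42, 4) = 111930 subsets S of size 4, where X_S = 1 if the K_4 on S is monochromatic.
For a fixed S, the K_4 on S has C(4, 2) = 6 edges. P[all 6 edges red] = (1/2)^6, and likewise for blue, so P[monochromatic] = 2·(1/2)^6 = 2^{1 − 6} = 1/32.
Summing: E[X] = C(42, 4) · 2^{1 − 6} = 111930 · 1/32 = 55965/16.
Numerically: E[X] ≈ 3497.812.

E[X] = C(42,4)·2^(1−C(4,2)) = 55965/16 ≈ 3497.812.


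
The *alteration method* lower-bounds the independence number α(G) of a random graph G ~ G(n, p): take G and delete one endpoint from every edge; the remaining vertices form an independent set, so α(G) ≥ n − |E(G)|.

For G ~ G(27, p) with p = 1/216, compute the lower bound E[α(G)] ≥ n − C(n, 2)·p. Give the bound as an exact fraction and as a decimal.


E[|E(G)|] = C(27, 2)·p = 351 · (1/216) = 13/8.
E[α(G)] ≥ n − E[|E(G)|] = 27 − 13/8 = 203/8.
Numerically: ≈ 25.375.
(This is only a lower bound; the true E[α(G)] may be larger.)

E[α(G)] ≥ 203/8 ≈ 25.375.


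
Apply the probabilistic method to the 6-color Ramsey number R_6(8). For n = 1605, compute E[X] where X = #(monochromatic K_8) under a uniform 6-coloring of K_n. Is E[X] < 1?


E[X] = C(1605, 8) · 6^{1 − 28} = 1073226690197348380200 · 6^{−27} = 1073226690197348380200/1023490369077469249536.
As a reduced fraction: E[X] = 14905926252740949725/14215144014964850688 ≈ 1.048595.
Is E[X] < 1? NO.
Since E[X] ≥ 1, the first-moment bound is inconclusive at n = 1605; it does NOT by itself certify R_6(8) > 1605.

E[X] = 14905926252740949725/14215144014964850688 ≈ 1.048595; E[X] ≥ 1; first-moment method inconclusive here.


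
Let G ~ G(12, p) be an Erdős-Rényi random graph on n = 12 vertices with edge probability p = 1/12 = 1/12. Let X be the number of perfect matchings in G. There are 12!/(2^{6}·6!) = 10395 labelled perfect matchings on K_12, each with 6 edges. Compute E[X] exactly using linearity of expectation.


K_12 has 12!/(2^{6}·6!) = 10395 labelled perfect matchings.
For each such perfect matching H, let X_H = 1 if all 6 edges of H are present in G. Then P[X_H = 1] = p^{6} = (1/12)^{6} = 1/2985984.
By linearity: E[X] = Σ_H E[X_H] = 10395 · p^{6} = 10395 · 1/2985984 = 385/110592.
Numerically: E[X] ≈ 0.00348126.

E[X] = 10395 · (1/12)^{6} = 385/110592 ≈ 0.00348126.


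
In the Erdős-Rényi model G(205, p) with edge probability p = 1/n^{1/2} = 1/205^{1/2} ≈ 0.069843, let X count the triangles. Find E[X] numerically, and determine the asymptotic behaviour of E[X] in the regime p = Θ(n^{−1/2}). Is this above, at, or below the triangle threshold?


Number of potential triangles: C(205, 3) = 1414910.
Each occurs with probability p³ ≈ (0.069843)³ ≈ 3.40697705e-04.
By linearity: E[X] = C(205, 3)·p³ ≈ 1414910 · 3.40697705e-04 ≈ 482.056590.
Since α = 1/2 < 1, p = c/n^{1/2} ≫ 1/n is above the triangle threshold p ~ 1/n. Asymptotically E[X] ~ (c³/6)·n^{3(1−α)} = (1³/6)·n^{1.5} → ∞; triangles are abundant w.h.p.

E[X] ≈ 482.056590; in regime p = Θ(1/n^{1/2}) E[X] diverges (above the triangle threshold p ~ 1/n).


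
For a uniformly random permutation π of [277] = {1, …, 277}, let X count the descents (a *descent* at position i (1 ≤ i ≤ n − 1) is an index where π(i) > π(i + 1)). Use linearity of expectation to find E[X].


Write X = Σ X_I over i = 1, …, 276, with X_I the indicator of one descent.
There are 276 indicators.
For each fixed i, the pair (π(i), π(i+1)) is a uniformly random ordered pair of distinct values from {1, …, 277}; by symmetry P[π(i) > π(i+1)] = 1/2.
By linearity: E[X] = 276 · (1/2) = (277 − 1) · (1/2) = 138 ≈ 138.0000.

E[X] = 138 = 138.0000.


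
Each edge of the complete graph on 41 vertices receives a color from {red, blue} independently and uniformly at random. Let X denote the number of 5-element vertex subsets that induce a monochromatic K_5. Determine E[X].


Let X = Σ_S X_S over the C(41, 5) = 749398 subsets S of size 5, where X_S = 1 if the K_5 on S is monochromatic.
For a fixed S, the K_5 on S has C(5, 2) = 10 edges. P[all 10 edges red] = (1/2)^10, and likewise for blue, so P[monochromatic] = 2·(1/2)^10 = 2^{1 − 10} = 1/512.
By linearity: E[X] = C(41, 5) · 2^{1 − 10} = 749398 · 1/512 = 374699/256.
Numerically: E[X] ≈ 1463.6680.

E[X] = C(41,5)·2^(1−C(5,2)) = 374699/256 ≈ 1463.6680.


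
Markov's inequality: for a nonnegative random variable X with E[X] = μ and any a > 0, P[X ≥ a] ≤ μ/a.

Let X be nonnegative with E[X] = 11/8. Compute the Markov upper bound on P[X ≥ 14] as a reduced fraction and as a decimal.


μ = E[X] = 11/8, a = 14.
Markov: P[X ≥ 14] ≤ μ/a = (11/8)/14 = 11/112.
Numerically: ≈ 0.098214.
(Since a = 14 > μ = 1.375000, the bound 11/112 is < 1 and informative.)

P[X ≥ 14] ≤ 11/112 ≈ 0.098214.


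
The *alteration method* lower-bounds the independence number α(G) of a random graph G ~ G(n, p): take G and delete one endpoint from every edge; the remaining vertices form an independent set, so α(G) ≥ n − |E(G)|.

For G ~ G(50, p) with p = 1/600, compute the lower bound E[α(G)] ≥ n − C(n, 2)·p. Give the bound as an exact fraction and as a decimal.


E[|E(G)|] = C(50, 2)·p = 1225 · (1/600) = 49/24.
E[α(G)] ≥ n − E[|E(G)|] = 50 − 49/24 = 1151/24.
Numerically: ≈ 47.958.
(This is only a lower bound; the true E[α(G)] may be larger.)

E[α(G)] ≥ 1151/24 ≈ 47.958.


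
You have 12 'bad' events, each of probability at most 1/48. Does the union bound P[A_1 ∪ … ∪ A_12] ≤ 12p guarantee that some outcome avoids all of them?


Union bound: P[∪_{i=1}^{12} A_i] ≤ Σ_i P[A_i] ≤ 12·p = 12·(1/48) = 1/4.
Numerically: 1/4 ≈ 0.2500.
Is 1/4 < 1? YES.
Since P[∪ A_i] ≤ 1/4 < 1, the complement has P[∩ A_i^c] ≥ 1 − 1/4 = 3/4 > 0, so some outcome avoids every A_i.

12·p = 1/4 ≈ 0.2500; existence CERTIFIED by the union bound.


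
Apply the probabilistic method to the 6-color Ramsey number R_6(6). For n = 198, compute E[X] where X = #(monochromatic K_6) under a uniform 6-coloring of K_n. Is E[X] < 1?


E[X] = C(198, 6) · 6^{1 − 15} = 77526225777 · 6^{−14} = 77526225777/78364164096.
As a reduced fraction: E[X] = 25842075259/26121388032 ≈ 0.989.
Is E[X] < 1? YES.
Since E[X] < 1, there exists a 6-coloring of K_{198} with no monochromatic K_6; hence R_6(6) > 198.

E[X] = 25842075259/26121388032 ≈ 0.989; E[X] < 1, so R_6(6) > 198.


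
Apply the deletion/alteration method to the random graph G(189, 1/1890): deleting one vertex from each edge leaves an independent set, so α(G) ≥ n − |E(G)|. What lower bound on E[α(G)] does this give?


E[|E(G)|] = C(189, 2)·p = 17766 · (1/1890) = 47/5.
E[α(G)] ≥ n − E[|E(G)|] = 189 − 47/5 = 898/5.
Numerically: ≈ 179.60000.
(This is only a lower bound; the true E[α(G)] may be larger.)

E[α(G)] ≥ 898/5 ≈ 179.60000.


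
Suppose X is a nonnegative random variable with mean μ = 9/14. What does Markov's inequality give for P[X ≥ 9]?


μ = E[X] = 9/14, a = 9.
Markov: P[X ≥ 9] ≤ μ/a = (9/14)/9 = 1/14.
Numerically: ≈ 0.07143.
(Since a = 9 > μ = 0.64286, the bound 1/14 is < 1 and informative.)

P[X ≥ 9] ≤ 1/14 ≈ 0.07143.


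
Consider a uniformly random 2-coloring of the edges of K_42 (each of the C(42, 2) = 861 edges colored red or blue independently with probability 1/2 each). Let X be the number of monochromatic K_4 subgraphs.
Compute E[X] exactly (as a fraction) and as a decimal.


Let X = Σ_S X_S over the C(42, 4) = 111930 subsets S of size 4, where X_S = 1 if the K_4 on S is monochromatic.
For a fixed S, the K_4 on S has C(4, 2) = 6 edges. P[all 6 edges red] = (1/2)^6, and likewise for blue, so P[monochromatic] = 2·(1/2)^6 = 2^{1 − 6} = 1/32.
Summing: E[X] = C(42, 4) · 2^{1 − 6} = 111930 · 1/32 = 55965/16.
Numerically: E[X] ≈ 3497.8125.

E[X] = C(42,4)·2^(1−C(4,2)) = 55965/16 ≈ 3497.8125.


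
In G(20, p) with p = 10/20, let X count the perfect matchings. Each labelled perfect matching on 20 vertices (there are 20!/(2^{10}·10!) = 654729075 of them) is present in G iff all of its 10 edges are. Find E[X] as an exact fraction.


K_20 has 20!/(2^{10}·10!) = 654729075 labelled perfect matchings.
For each such perfect matching H, let X_H = 1 if all 10 edges of H are present in G. Then P[X_H = 1] = p^{10} = (1/2)^{10} = 1/1024.
Summing the indicators: E[X] = Σ_H E[X_H] = 654729075 · p^{10} = 654729075 · 1/1024 = 654729075/1024.
Numerically: E[X] ≈ 6.394e+05.

E[X] = 654729075 · (1/2)^{10} = 654729075/1024 ≈ 6.394e+05.


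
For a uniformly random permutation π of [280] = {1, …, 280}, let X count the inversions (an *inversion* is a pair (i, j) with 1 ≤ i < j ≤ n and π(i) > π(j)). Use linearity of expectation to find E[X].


Write X = Σ X_I over the C(280, 2) = 39060 pairs i < j, with X_I the indicator of one inversion.
There are 39060 indicators.
For each fixed pair i < j, the values π(i) and π(j) are two distinct elements of {1, …, 280} in uniformly random order; by symmetry P[π(i) > π(j)] = 1/2.
By linearity: E[X] = 39060 · (1/2) = C(280, 2) · (1/2) = 39060/2 = 19530 ≈ 19530.000.

E[X] = 19530 = 19530.000.


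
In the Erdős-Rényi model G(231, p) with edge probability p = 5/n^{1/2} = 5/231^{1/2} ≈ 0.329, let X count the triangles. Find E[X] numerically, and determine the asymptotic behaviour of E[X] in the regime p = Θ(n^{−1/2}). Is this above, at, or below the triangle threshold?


Number of potential triangles: C(231, 3) = 2027795.
Each occurs with probability p³ ≈ (0.329)³ ≈ 3.56034e-02.
By linearity: E[X] = C(231, 3)·p³ ≈ 2027795 · 3.56034e-02 ≈ 72196.491.
Since α = 1/2 < 1, p = c/n^{1/2} ≫ 1/n is above the triangle threshold p ~ 1/n. Asymptotically E[X] ~ (c³/6)·n^{3(1−α)} = (5³/6)·n^{1.5} → ∞; triangles are abundant w.h.p.

E[X] ≈ 72196.491; in regime p = Θ(1/n^{1/2}) E[X] diverges (above the triangle threshold p ~ 1/n).


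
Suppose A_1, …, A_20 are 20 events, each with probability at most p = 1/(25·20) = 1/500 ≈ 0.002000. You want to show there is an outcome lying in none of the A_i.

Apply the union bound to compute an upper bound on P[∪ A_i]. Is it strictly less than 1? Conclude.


Union bound: P[∪_{i=1}^{20} A_i] ≤ Σ_i P[A_i] ≤ 20·p = 20·(1/500) = 1/25.
Numerically: 1/25 ≈ 0.040000.
Is 1/25 < 1? YES.
Since P[∪ A_i] ≤ 1/25 < 1, the complement has P[∩ A_i^c] ≥ 1 − 1/25 = 24/25 > 0, so some outcome avoids every A_i.

20·p = 1/25 ≈ 0.040000; existence CERTIFIED by the union bound.


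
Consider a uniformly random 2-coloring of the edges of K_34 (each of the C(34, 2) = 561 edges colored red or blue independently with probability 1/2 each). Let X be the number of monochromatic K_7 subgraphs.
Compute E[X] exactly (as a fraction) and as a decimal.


Let X = Σ_S X_S over the C(34, 7) = 5379616 subsets S of size 7, where X_S = 1 if the K_7 on S is monochromatic.
For a fixed S, the K_7 on S has C(7, 2) = 21 edges. P[all 21 edges red] = (1/2)^21, and likewise for blue, so P[monochromatic] = 2·(1/2)^21 = 2^{1 − 21} = 1/1048576.
By linearity of expectation: E[X] = C(34, 7) · 2^{1 − 21} = 5379616 · 1/1048576 = 168113/32768.
Numerically: E[X] ≈ 5.130.

E[X] = C(34,7)·2^(1−C(7,2)) = 168113/32768 ≈ 5.130.


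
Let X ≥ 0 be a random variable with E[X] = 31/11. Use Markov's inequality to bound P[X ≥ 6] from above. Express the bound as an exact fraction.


μ = E[X] = 31/11, a = 6.
Markov: P[X ≥ 6] ≤ μ/a = (31/11)/6 = 31/66.
Numerically: ≈ 0.469697.
(Since a = 6 > μ = 2.818182, the bound 31/66 is < 1 and informative.)

P[X ≥ 6] ≤ 31/66 ≈ 0.469697.


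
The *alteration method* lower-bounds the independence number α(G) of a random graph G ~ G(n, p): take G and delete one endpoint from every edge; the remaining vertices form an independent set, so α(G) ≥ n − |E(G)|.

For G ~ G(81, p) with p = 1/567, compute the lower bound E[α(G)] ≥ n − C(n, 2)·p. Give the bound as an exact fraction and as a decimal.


E[|E(G)|] = C(81, 2)·p = 3240 · (1/567) = 40/7.
E[α(G)] ≥ n − E[|E(G)|] = 81 − 40/7 = 527/7.
Numerically: ≈ 75.2857.
(This is only a lower bound; the true E[α(G)] may be larger.)

E[α(G)] ≥ 527/7 ≈ 75.2857.


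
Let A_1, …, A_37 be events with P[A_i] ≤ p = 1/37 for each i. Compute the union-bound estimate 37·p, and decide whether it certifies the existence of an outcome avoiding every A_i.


Union bound: P[∪_{i=1}^{37} A_i] ≤ Σ_i P[A_i] ≤ 37·p = 37·(1/37) = 1.
Numerically: 1 ≈ 1.0000.
Is 1 < 1? NO.
Since the bound 1 is ≥ 1, the union bound is uninformative here; it does NOT by itself certify existence.

37·p = 1 ≈ 1.0000; existence NOT certified by the union bound.


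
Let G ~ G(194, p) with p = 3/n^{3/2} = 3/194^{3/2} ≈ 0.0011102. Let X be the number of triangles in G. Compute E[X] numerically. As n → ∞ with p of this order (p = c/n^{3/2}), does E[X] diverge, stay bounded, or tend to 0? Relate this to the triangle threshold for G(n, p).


Number of potential triangles: C(194, 3) = 1198144.
Each occurs with probability p³ ≈ (0.0011102)³ ≈ 1.3685352e-09.
By linearity: E[X] = C(194, 3)·p³ ≈ 1198144 · 1.3685352e-09 ≈ 0.00164.
Since α = 3/2 > 1, p = c/n^{3/2} = o(1/n) is below the triangle threshold p ~ 1/n. Asymptotically E[X] ~ (c³/6)·n^{3(1−α)} = (3³/6)·n^{-1.5} → 0, so by Markov's inequality G has no triangles w.h.p.

E[X] ≈ 0.00164; in regime p = Θ(1/n^{3/2}) E[X] tends to 0 (below the triangle threshold p ~ 1/n).


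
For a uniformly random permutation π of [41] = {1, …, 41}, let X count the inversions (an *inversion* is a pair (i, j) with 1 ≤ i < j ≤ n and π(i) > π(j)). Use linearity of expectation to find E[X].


Write X = Σ X_I over the C(41, 2) = 820 pairs i < j, with X_I the indicator of one inversion.
There are 820 indicators.
For each fixed pair i < j, the values π(i) and π(j) are two distinct elements of {1, …, 41} in uniformly random order; by symmetry P[π(i) > π(j)] = 1/2.
By linearity: E[X] = 820 · (1/2) = C(41, 2) · (1/2) = 820/2 = 410 ≈ 410.0000.

E[X] = 410 = 410.0000.


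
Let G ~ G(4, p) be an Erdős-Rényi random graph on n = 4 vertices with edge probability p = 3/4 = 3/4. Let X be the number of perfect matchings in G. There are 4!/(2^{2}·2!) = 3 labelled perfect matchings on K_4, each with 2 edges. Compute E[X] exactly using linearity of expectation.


K_4 has 4!/(2^{2}·2!) = 3 labelled perfect matchings.
For each such perfect matching H, let X_H = 1 if all 2 edges of H are present in G. Then P[X_H = 1] = p^{2} = (3/4)^{2} = 9/16.
By linearity of expectation: E[X] = Σ_H E[X_H] = 3 · p^{2} = 3 · 9/16 = 27/16.
Numerically: E[X] ≈ 1.688.

E[X] = 3 · (3/4)^{2} = 27/16 ≈ 1.688.


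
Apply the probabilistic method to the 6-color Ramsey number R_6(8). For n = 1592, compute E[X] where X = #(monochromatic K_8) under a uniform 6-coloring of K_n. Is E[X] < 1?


E[X] = C(1592, 8) · 6^{1 − 28} = 1005480414540892933435 · 6^{−27} = 1005480414540892933435/1023490369077469249536.
As a reduced fraction: E[X] = 1005480414540892933435/1023490369077469249536 ≈ 0.982.
Is E[X] < 1? YES.
Since E[X] < 1, there exists a 6-coloring of K_{1592} with no monochromatic K_8; hence R_6(8) > 1592.

E[X] = 1005480414540892933435/1023490369077469249536 ≈ 0.982; E[X] < 1, so R_6(8) > 1592.


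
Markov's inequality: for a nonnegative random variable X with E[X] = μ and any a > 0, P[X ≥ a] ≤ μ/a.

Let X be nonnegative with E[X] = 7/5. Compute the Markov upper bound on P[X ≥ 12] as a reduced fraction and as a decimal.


μ = E[X] = 7/5, a = 12.
Markov: P[X ≥ 12] ≤ μ/a = (7/5)/12 = 7/60.
Numerically: ≈ 0.116667.
(Since a = 12 > μ = 1.400000, the bound 7/60 is < 1 and informative.)

P[X ≥ 12] ≤ 7/60 ≈ 0.116667.


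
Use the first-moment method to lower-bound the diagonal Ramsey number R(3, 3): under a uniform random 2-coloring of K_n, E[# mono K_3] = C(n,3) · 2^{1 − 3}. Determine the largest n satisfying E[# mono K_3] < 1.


We need C(n, 3) · 2^{1 − 3} < 1, i.e. C(n, 3) < 2^{3 − 1} = 4.
Check values of n near the boundary:
  n = 3: C(3, 3) = 1; 1 < 4? YES
  n = 4: C(4, 3) = 4; 4 < 4? NO
  n = 5: C(5, 3) = 10; 10 < 4? NO
  n = 6: C(6, 3) = 20; 20 < 4? NO
The largest n with C(n, 3) < 4 is n = 3 (where E[X] = 1/4 ≈ 0.2500). Hence R(3, 3) > 3, i.e. R(3, 3) ≥ 4.

Largest n = 3; hence R(3, 3) > 3.


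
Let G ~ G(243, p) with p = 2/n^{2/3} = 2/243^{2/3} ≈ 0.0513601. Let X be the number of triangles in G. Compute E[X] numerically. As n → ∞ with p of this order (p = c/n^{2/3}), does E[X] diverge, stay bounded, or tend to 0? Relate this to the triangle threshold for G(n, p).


Number of potential triangles: C(243, 3) = 2362041.
Each occurs with probability p³ ≈ (0.0513601)³ ≈ 1.35480702e-04.
By linearity: E[X] = C(243, 3)·p³ ≈ 2362041 · 1.35480702e-04 ≈ 320.010974.
Since α = 2/3 < 1, p = c/n^{2/3} ≫ 1/n is above the triangle threshold p ~ 1/n. Asymptotically E[X] ~ (c³/6)·n^{3(1−α)} = (2³/6)·n^{1} → ∞; triangles are abundant w.h.p.

E[X] ≈ 320.010974; in regime p = Θ(1/n^{2/3}) E[X] diverges (above the triangle threshold p ~ 1/n).


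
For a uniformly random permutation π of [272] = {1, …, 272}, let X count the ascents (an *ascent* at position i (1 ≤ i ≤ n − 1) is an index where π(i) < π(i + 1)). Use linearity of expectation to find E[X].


Write X = Σ X_I over i = 1, …, 271, with X_I the indicator of one ascent.
There are 271 indicators.
For each fixed i, the pair (π(i), π(i+1)) is a uniformly random ordered pair of distinct values from {1, …, 272}; by symmetry P[π(i) < π(i+1)] = 1/2.
By linearity: E[X] = 271 · (1/2) = (272 − 1) · (1/2) = 271/2 ≈ 135.500000.

E[X] = 271/2 = 135.500000.


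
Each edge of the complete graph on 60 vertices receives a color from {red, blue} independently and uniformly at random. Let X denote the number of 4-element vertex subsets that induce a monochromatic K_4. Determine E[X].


Let X = Σ_S X_S over the C(60, 4) = 487635 subsets S of size 4, where X_S = 1 if the K_4 on S is monochromatic.
For a fixed S, the K_4 on S has C(4, 2) = 6 edges. P[all 6 edges red] = (1/2)^6, and likewise for blue, so P[monochromatic] = 2·(1/2)^6 = 2^{1 − 6} = 1/32.
Summing: E[X] = C(60, 4) · 2^{1 − 6} = 487635 · 1/32 = 487635/32.
Numerically: E[X] ≈ 15238.594.

E[X] = C(60,4)·2^(1−C(4,2)) = 487635/32 ≈ 15238.594.


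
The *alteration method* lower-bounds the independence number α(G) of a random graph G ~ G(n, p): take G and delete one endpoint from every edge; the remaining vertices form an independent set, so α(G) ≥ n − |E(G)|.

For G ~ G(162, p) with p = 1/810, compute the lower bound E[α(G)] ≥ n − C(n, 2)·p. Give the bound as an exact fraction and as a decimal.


E[|E(G)|] = C(162, 2)·p = 13041 · (1/810) = 161/10.
E[α(G)] ≥ n − E[|E(G)|] = 162 − 161/10 = 1459/10.
Numerically: ≈ 145.90000.
(This is only a lower bound; the true E[α(G)] may be larger.)

E[α(G)] ≥ 1459/10 ≈ 145.90000.


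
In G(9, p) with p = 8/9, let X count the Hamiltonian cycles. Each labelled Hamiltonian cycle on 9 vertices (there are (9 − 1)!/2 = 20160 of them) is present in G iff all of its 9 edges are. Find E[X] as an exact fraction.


K_9 has (9 − 1)!/2 = 20160 labelled Hamiltonian cycles.
For each such Hamiltonian cycle H, let X_H = 1 if all 9 edges of H are present in G. Then P[X_H = 1] = p^{9} = (8/9)^{9} = 134217728/387420489.
Summing the indicators: E[X] = Σ_H E[X_H] = 20160 · p^{9} = 20160 · 134217728/387420489 = 300647710720/43046721.
Numerically: E[X] ≈ 6984.22.

E[X] = 20160 · (8/9)^{9} = 300647710720/43046721 ≈ 6984.22.


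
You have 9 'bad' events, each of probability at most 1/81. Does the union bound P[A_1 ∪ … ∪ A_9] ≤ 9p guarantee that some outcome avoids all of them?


Union bound: P[∪_{i=1}^{9} A_i] ≤ Σ_i P[A_i] ≤ 9·p = 9·(1/81) = 1/9.
Numerically: 1/9 ≈ 0.1111111.
Is 1/9 < 1? YES.
Since P[∪ A_i] ≤ 1/9 < 1, the complement has P[∩ A_i^c] ≥ 1 − 1/9 = 8/9 > 0, so some outcome avoids every A_i.

9·p = 1/9 ≈ 0.1111111; existence CERTIFIED by the union bound.


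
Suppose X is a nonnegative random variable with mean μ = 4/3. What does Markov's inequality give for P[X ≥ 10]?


μ = E[X] = 4/3, a = 10.
Markov: P[X ≥ 10] ≤ μ/a = (4/3)/10 = 2/15.
Numerically: ≈ 0.133333.
(Since a = 10 > μ = 1.333333, the bound 2/15 is < 1 and informative.)

P[X ≥ 10] ≤ 2/15 ≈ 0.133333.


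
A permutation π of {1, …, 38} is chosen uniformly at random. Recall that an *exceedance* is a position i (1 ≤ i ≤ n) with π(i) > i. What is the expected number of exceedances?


Write X = Σ_{i=1}^{38} X_i, where X_i = 1_{π(i) > i}.
For each fixed i, π(i) is uniform over {1, …, 38} (marginal of a uniform permutation), so P[π(i) > i] = (n − i)/n. Summing: Σ_{i=1}^{38} (n − i)/n = (0 + 1 + … + 37)/38 = 38(38 − 1)/(2·38) = (38 − 1)/2.
Hence E[X] = Σ_{i=1}^{38} (38 − i)/38 = 37/2 ≈ 18.500.

E[X] = 37/2 = 18.500.


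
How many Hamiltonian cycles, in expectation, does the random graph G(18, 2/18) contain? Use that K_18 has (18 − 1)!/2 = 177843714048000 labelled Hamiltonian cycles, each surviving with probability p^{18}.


K_18 has (18 − 1)!/2 = 177843714048000 labelled Hamiltonian cycles.
For each such Hamiltonian cycle H, let X_H = 1 if all 18 edges of H are present in G. Then P[X_H = 1] = p^{18} = (1/9)^{18} = 1/150094635296999121.
By linearity: E[X] = Σ_H E[X_H] = 177843714048000 · p^{18} = 177843714048000 · 1/150094635296999121 = 243955712000/205891132094649.
Numerically: E[X] ≈ 0.001185.

E[X] = 177843714048000 · (1/9)^{18} = 243955712000/205891132094649 ≈ 0.001185.


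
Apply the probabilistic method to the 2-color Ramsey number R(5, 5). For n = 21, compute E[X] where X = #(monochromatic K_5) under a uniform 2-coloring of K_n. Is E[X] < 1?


E[X] = C(21, 5) · 2^{1 − 10} = 20349 · 2^{−9} = 20349/512.
As a reduced fraction: E[X] = 20349/512 ≈ 39.744141.
Is E[X] < 1? NO.
Since E[X] ≥ 1, the first-moment bound is inconclusive at n = 21; it does NOT by itself certify R(5, 5) > 21.

E[X] = 20349/512 ≈ 39.744141; E[X] ≥ 1; first-moment method inconclusive here.


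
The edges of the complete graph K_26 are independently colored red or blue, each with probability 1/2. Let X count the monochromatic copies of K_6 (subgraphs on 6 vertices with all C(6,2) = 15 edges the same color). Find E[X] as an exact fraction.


Let X = Σ_S X_S over the C(26, 6) = 230230 subsets S of size 6, where X_S = 1 if the K_6 on S is monochromatic.
For a fixed S, the K_6 on S has C(6, 2) = 15 edges. P[all 15 edges red] = (1/2)^15, and likewise for blue, so P[monochromatic] = 2·(1/2)^15 = 2^{1 − 15} = 1/16384.
By linearity: E[X] = C(26, 6) · 2^{1 − 15} = 230230 · 1/16384 = 115115/8192.
Numerically: E[X] ≈ 14.05212.

E[X] = C(26,6)·2^(1−C(6,2)) = 115115/8192 ≈ 14.05212.
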